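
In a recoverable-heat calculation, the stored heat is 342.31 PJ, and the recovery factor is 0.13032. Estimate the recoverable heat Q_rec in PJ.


Q_rec = Q_s * RF
Q_rec = 342.31 * 0.13032
Q_rec = 44.610 PJ


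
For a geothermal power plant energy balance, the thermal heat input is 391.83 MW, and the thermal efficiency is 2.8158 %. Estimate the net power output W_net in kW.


W_net = eta / 100 * Q_in
W_net = 2.8158 / 100 * 391.83
W_net = 11.03315 MW
Convert: 11.03315 MW * 1000.0 = 11033 kW
W_net = 11033 kW


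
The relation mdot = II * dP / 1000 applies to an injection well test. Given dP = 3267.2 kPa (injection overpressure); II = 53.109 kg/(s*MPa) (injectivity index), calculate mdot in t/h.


mdot = II * dP / 1000
mdot = 53.109 * 3267.2 / 1000
mdot = 173.5177 kg/s
Convert: 173.5177 kg/s * 3.6 = 624.66 t/h
mdot = 624.66 t/h


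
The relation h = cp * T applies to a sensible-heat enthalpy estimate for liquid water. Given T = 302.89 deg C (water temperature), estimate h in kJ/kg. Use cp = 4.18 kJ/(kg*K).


h = cp * T
h = 4.18 * 302.89
h = 1266.1 kJ/kg


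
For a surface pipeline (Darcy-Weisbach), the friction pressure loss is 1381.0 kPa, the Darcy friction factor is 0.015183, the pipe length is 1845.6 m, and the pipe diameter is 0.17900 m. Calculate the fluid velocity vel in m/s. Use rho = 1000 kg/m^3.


vel = sqrt(dP*1000*2*D / (f*L*rho))
vel = sqrt(1381.0*1000*2*0.17900 / (0.015183*1845.6*1000))
vel = 4.2004 m/s


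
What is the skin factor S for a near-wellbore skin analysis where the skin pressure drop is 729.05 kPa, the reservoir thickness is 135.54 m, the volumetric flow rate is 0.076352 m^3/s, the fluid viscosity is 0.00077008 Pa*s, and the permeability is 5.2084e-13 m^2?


S = dP_s * 1000 * 2*pi*k*hr / (q*mu)
S = 729.05 * 1000 * 2*pi*5.2084e-13*135.54 / (0.076352*0.00077008)
S = 5.4999


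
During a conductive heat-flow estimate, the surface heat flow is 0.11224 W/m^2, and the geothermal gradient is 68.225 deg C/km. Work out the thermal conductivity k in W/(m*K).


k = q * 1000 / grad
k = 0.11224 * 1000 / 68.225
k = 1.6451 W/(m*K)


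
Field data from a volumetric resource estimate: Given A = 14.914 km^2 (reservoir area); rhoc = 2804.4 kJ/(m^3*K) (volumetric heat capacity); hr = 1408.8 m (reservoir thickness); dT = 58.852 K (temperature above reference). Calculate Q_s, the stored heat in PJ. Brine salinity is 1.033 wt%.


Step 1: Vr = A*1e6*hr = 14.914*1e6*1408.8 = 2.101084e+10 m^3
Step 2: Q_s = Vr*rhoc*dT/1e12 = 2.101084e+10*2804.4*58.852/1e12 = 3467.7 PJ
Q_s = 3467.7 PJ


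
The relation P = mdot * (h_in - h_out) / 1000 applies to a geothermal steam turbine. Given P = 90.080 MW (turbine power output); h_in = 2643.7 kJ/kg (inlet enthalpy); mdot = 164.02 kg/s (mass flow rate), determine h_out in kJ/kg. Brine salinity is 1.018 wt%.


h_out = h_in - P * 1000 / mdot
h_out = 2643.7 - 90.080 * 1000 / 164.02
h_out = 2094.5 kJ/kg


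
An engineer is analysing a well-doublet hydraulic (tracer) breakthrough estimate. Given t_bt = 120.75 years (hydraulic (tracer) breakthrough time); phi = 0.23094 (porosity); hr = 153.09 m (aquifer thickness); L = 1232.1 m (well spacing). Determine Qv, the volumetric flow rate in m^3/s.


Qv = pi*hr*phi*L^2 / (3*t_bt*365.25*86400)
Qv = pi*153.09*0.23094*1232.1^2 / (3*120.75*365.25*86400)
Qv = 0.014749 m^3/s


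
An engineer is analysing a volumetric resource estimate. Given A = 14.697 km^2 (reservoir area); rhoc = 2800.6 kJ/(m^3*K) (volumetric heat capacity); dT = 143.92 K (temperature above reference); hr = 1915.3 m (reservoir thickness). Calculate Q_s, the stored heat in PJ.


Step 1: Vr = A*1e6*hr = 14.697*1e6*1915.3 = 2.814916e+10 m^3
Step 2: Q_s = Vr*rhoc*dT/1e12 = 2.814916e+10*2800.6*143.92/1e12 = 11346 PJ
Q_s = 11346 PJ


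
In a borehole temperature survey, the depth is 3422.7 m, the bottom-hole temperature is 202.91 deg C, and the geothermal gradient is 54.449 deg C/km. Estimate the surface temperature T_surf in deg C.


T_surf = T_d - grad * d / 1000
T_surf = 202.91 - 54.449 * 3422.7 / 1000
T_surf = 16.547 deg C


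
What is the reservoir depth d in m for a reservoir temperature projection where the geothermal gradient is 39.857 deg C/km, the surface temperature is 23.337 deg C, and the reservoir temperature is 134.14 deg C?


d = (T_res - T_surf) / grad * 1000
d = (134.14 - 23.337) / 39.857 * 1000
d = 2780.0 m


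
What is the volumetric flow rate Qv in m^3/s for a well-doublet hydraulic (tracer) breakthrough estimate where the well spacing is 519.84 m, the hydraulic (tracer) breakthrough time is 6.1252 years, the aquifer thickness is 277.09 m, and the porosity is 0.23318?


Qv = pi*hr*phi*L^2 / (3*t_bt*365.25*86400)
Qv = pi*277.09*0.23318*519.84^2 / (3*6.1252*365.25*86400)
Qv = 0.094592 m^3/s


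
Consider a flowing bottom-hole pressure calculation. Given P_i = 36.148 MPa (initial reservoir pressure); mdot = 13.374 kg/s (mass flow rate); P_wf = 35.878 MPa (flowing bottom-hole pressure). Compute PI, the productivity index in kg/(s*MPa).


PI = mdot / (P_i - P_wf)
PI = 13.374 / (36.148 - 35.878)
PI = 49.533 kg/(s*MPa)


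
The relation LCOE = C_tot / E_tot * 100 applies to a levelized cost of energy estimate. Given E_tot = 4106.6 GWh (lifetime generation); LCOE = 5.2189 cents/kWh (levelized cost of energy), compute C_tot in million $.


C_tot = LCOE / 100 * E_tot
C_tot = 5.2189 / 100 * 4106.6
C_tot = 214.32 million $


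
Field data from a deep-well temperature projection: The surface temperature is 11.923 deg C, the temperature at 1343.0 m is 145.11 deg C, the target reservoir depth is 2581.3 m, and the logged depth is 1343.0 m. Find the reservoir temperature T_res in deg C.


Step 1: grad = (T_d1 - T_surf)/d1 * 1000 = (145.11 - 11.923)/1343.0 * 1000 = 99.17126 deg C/km
Step 2: T_res = T_surf + grad*d2/1000 = 11.923 + 99.17126*2581.3/1000 = 267.91 deg C
T_res = 267.91 deg C


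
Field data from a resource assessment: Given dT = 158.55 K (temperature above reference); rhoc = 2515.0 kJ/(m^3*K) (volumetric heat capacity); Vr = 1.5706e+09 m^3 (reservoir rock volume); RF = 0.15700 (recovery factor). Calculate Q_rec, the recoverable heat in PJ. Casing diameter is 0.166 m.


Step 1: Q_s = Vr*rhoc*dT/1e12 = 1.5706e+09*2515.0*158.55/1e12 = 626.2819 PJ
Step 2: Q_rec = Q_s * RF = 626.2819 * 0.157 = 98.326 PJ
Q_rec = 98.326 PJ


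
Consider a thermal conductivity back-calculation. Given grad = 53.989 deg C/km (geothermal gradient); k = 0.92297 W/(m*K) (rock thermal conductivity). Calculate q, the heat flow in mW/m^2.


q = k * grad / 1000
q = 0.92297 * 53.989 / 1000
q = 0.04983023 W/m^2
Convert: 0.04983023 W/m^2 * 1000.0 = 49.830 mW/m^2
q = 49.830 mW/m^2


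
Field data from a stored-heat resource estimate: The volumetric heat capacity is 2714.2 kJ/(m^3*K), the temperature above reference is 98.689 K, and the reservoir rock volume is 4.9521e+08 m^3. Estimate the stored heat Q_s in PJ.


Q_s = Vr * rhoc * dT / 1e12
Q_s = 4.9521e+08 * 2714.2 * 98.689 / 1e12
Q_s = 132.65 PJ


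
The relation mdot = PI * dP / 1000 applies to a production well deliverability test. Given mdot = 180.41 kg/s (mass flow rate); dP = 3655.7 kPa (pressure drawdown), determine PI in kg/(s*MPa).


PI = mdot * 1000 / dP
PI = 180.41 * 1000 / 3655.7
PI = 49.350 kg/(s*MPa)


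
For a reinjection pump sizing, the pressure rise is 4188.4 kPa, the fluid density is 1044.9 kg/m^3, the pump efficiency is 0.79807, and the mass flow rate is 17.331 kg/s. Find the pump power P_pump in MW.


P_pump = mdot * dP / (rho * eta)
P_pump = 17.331 * 4188.4 / (1044.9 * 0.79807)
P_pump = 87.04745 kW
Convert: 87.04745 kW * 0.001 = 0.087047 MW
P_pump = 0.087047 MW


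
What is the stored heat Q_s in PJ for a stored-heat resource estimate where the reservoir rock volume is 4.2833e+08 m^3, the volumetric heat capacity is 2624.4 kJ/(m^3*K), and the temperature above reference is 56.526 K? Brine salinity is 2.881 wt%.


Q_s = Vr * rhoc * dT / 1e12
Q_s = 4.2833e+08 * 2624.4 * 56.526 / 1e12
Q_s = 63.541 PJ


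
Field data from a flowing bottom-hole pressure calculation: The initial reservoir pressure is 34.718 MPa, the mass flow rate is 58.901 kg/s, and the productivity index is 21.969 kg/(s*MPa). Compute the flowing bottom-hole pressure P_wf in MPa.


P_wf = P_i - mdot / PI
P_wf = 34.718 - 58.901 / 21.969
P_wf = 32.037 MPa


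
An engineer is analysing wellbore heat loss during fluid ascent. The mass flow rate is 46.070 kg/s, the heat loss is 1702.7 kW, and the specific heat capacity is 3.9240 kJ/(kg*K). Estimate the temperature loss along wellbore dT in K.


dT = Q_loss / (mdot * cp)
dT = 1702.7 / (46.070 * 3.9240)
dT = 9.4187 K


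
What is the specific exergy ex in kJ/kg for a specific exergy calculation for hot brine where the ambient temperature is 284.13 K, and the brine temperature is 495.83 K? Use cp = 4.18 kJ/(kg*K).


ex = cp * ((T_b - T_0) - T_0 * ln(T_b/T_0))
ex = 4.18 * ((495.83 - 284.13) - 284.13 * ln(495.83/284.13))
ex = 223.61 kJ/kg


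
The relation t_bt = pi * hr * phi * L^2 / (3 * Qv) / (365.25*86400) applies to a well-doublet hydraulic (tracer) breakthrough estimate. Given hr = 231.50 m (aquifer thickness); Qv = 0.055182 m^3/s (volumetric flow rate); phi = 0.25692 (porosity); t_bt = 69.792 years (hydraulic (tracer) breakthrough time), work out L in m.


L = sqrt(t_bt*365.25*86400*3*Qv / (pi*hr*phi))
L = sqrt(69.792*365.25*86400*3*0.055182 / (pi*231.50*0.25692))
L = 1396.9 m


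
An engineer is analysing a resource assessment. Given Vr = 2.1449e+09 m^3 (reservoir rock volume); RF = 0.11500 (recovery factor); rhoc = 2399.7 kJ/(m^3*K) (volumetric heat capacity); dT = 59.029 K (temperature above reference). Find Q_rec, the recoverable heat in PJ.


Step 1: Q_s = Vr*rhoc*dT/1e12 = 2.1449e+09*2399.7*59.029/1e12 = 303.8291 PJ
Step 2: Q_rec = Q_s * RF = 303.8291 * 0.115 = 34.940 PJ
Q_rec = 34.940 PJ


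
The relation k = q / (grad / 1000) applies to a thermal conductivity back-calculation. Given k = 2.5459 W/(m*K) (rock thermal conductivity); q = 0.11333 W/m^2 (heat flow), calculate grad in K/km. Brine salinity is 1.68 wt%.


grad = q / k * 1000
grad = 0.11333 / 2.5459 * 1000
grad = 44.51471 deg C/km
Convert: 44.51471 deg C/km * 1.0 = 44.515 K/km
grad = 44.515 K/km


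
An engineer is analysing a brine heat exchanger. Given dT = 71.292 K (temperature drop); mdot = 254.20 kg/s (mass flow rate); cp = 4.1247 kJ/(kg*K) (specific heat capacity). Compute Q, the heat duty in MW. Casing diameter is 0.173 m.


Q = mdot * cp * dT / 1000
Q = 254.20 * 4.1247 * 71.292 / 1000
Q = 74.750 MW


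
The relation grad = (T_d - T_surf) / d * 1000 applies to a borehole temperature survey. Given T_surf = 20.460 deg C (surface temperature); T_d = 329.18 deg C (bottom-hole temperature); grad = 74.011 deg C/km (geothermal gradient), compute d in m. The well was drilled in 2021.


d = (T_d - T_surf) / grad * 1000
d = (329.18 - 20.460) / 74.011 * 1000
d = 4171.3 m


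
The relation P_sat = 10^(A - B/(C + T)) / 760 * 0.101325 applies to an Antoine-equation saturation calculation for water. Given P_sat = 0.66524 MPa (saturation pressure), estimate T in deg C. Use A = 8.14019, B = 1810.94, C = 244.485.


T = B / (A - log10(P_sat * 760 / 0.101325)) - C
T = 1810.94 / (8.14019 - log10(0.66524 * 760 / 0.101325)) - 244.485
T = 163.19 deg C


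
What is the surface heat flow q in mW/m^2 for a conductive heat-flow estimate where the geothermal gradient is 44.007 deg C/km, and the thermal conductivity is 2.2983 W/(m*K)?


q = k * grad / 1000
q = 2.2983 * 44.007 / 1000
q = 0.1011413 W/m^2
Convert: 0.1011413 W/m^2 * 1000.0 = 101.14 mW/m^2
q = 101.14 mW/m^2


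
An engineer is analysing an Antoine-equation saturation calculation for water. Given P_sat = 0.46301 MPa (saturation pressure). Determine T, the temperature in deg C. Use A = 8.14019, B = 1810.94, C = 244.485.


T = B / (A - log10(P_sat * 760 / 0.101325)) - C
T = 1810.94 / (8.14019 - log10(0.46301 * 760 / 0.101325)) - 244.485
T = 149.24 deg C


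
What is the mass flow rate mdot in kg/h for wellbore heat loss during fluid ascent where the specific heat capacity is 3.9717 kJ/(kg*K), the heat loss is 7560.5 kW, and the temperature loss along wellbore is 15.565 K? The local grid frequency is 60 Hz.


mdot = Q_loss / (cp * dT)
mdot = 7560.5 / (3.9717 * 15.565)
mdot = 122.2996 kg/s
Convert: 122.2996 kg/s * 3600.0 = 4.4028e+05 kg/h
mdot = 4.4028e+05 kg/h


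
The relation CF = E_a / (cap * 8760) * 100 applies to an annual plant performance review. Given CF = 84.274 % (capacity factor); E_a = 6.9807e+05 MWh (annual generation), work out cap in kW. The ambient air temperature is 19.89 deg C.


cap = E_a / (CF/100 * 8760)
cap = 6.9807e+05 / (84.274/100 * 8760)
cap = 94.55865 MW
Convert: 94.55865 MW * 1000.0 = 94559 kW
cap = 94559 kW


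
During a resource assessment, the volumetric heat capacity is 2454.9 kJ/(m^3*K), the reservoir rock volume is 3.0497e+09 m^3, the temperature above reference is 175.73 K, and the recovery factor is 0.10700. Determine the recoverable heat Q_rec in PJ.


Step 1: Q_s = Vr*rhoc*dT/1e12 = 3.0497e+09*2454.9*175.73/1e12 = 1315.639 PJ
Step 2: Q_rec = Q_s * RF = 1315.639 * 0.107 = 140.77 PJ
Q_rec = 140.77 PJ


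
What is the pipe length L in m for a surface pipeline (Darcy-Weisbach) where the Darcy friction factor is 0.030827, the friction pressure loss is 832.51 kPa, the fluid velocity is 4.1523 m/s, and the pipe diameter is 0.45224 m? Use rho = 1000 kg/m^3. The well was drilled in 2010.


L = dP*1000*D / (f*rho*vel^2/2)
L = 832.51*1000*0.45224 / (0.030827*1000*4.1523^2/2)
L = 1416.7 m


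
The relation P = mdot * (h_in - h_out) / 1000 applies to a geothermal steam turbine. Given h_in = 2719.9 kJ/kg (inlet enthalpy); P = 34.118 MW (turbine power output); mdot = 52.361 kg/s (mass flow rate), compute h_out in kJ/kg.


h_out = h_in - P * 1000 / mdot
h_out = 2719.9 - 34.118 * 1000 / 52.361
h_out = 2068.3 kJ/kg


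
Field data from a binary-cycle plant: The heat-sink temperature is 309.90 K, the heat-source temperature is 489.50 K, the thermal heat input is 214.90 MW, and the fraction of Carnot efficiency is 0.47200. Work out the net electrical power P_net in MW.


Step 1: eta = (1 - Tc/Th)*f = (1 - 309.9/489.5)*0.472 = 0.1731792
Step 2: P_net = eta * Q_in = 0.1731792 * 214.9 = 37.216 MW
P_net = 37.216 MW


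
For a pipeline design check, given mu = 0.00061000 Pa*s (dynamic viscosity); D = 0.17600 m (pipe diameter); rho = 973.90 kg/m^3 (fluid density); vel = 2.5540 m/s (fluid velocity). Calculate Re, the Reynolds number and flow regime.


Step 1: Re = rho*vel*D/mu = 973.9*2.554*0.176/0.00061 = 7.1766e+05
Step 2: Re = 7.1766e+05 > 4000, so flow is turbulent.
Re = 7.1766e+05 (turbulent)


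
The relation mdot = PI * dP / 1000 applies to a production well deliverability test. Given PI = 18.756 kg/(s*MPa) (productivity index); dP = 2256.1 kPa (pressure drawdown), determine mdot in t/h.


mdot = PI * dP / 1000
mdot = 18.756 * 2256.1 / 1000
mdot = 42.31541 kg/s
Convert: 42.31541 kg/s * 3.6 = 152.34 t/h
mdot = 152.34 t/h


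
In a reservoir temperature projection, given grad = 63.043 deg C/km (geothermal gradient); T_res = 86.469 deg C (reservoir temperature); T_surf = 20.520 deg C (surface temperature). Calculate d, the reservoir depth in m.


d = (T_res - T_surf) / grad * 1000
d = (86.469 - 20.520) / 63.043 * 1000
d = 1046.1 m


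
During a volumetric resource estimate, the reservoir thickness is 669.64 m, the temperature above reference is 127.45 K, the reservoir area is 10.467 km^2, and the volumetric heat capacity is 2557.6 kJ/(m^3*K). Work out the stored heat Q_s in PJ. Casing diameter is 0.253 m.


Step 1: Vr = A*1e6*hr = 10.467*1e6*669.64 = 7.009122e+09 m^3
Step 2: Q_s = Vr*rhoc*dT/1e12 = 7.009122e+09*2557.6*127.45/1e12 = 2284.7 PJ
Q_s = 2284.7 PJ


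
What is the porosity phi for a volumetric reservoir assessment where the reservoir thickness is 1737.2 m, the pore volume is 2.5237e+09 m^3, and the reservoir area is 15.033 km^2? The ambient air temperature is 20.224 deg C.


phi = Vp / (A * 1e6 * hr)
phi = 2.5237e+09 / (15.033 * 1e6 * 1737.2)
phi = 0.096637


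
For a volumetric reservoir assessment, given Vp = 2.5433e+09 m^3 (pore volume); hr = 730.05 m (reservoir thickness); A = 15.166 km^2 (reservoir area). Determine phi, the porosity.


phi = Vp / (A * 1e6 * hr)
phi = 2.5433e+09 / (15.166 * 1e6 * 730.05)
phi = 0.22971


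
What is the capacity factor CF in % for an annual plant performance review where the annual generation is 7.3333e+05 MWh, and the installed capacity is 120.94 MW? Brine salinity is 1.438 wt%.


CF = E_a / (cap * 8760) * 100
CF = 7.3333e+05 / (120.94 * 8760) * 100
CF = 69.219 %


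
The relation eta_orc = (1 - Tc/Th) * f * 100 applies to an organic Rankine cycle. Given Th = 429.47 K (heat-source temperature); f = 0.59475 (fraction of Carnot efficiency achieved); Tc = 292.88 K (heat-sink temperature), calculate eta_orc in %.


eta_orc = (1 - Tc/Th) * f * 100
eta_orc = (1 - 292.88/429.47) * 0.59475 * 100
eta_orc = 18.916 %


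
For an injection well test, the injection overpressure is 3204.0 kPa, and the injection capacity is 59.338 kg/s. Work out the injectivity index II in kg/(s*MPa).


II = mdot * 1000 / dP
II = 59.338 * 1000 / 3204.0
II = 18.520 kg/(s*MPa)


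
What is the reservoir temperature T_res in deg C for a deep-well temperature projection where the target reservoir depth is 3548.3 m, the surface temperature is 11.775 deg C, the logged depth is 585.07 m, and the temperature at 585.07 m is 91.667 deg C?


Step 1: grad = (T_d1 - T_surf)/d1 * 1000 = (91.667 - 11.775)/585.07 * 1000 = 136.5512 deg C/km
Step 2: T_res = T_surf + grad*d2/1000 = 11.775 + 136.5512*3548.3/1000 = 496.30 deg C
T_res = 496.30 deg C


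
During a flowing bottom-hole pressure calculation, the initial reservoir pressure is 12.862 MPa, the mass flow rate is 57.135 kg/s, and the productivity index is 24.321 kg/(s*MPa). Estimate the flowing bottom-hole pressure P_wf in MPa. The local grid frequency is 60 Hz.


P_wf = P_i - mdot / PI
P_wf = 12.862 - 57.135 / 24.321
P_wf = 10.513 MPa


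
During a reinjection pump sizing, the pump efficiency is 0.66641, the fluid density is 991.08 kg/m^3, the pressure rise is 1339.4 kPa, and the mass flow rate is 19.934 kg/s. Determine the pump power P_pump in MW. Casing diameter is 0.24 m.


P_pump = mdot * dP / (rho * eta)
P_pump = 19.934 * 1339.4 / (991.08 * 0.66641)
P_pump = 40.42542 kW
Convert: 40.42542 kW * 0.001 = 0.040425 MW
P_pump = 0.040425 MW


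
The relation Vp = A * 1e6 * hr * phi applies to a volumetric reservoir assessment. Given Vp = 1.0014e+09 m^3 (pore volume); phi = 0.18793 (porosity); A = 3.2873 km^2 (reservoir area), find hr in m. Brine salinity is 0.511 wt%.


hr = Vp / (A * 1e6 * phi)
hr = 1.0014e+09 / (3.2873 * 1e6 * 0.18793)
hr = 1621.0 m


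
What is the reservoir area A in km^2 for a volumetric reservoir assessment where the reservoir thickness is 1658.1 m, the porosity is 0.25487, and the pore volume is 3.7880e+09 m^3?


A = Vp / (1e6 * hr * phi)
A = 3.7880e+09 / (1e6 * 1658.1 * 0.25487)
A = 8.9636 km^2


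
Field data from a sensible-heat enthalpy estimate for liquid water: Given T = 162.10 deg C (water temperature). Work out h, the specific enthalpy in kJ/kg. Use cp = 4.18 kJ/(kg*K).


h = cp * T
h = 4.18 * 162.10
h = 677.58 kJ/kg


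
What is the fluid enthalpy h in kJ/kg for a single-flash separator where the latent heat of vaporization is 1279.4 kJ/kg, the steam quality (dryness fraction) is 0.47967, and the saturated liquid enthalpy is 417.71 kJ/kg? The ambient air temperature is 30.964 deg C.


h = hf + x * hfg
h = 417.71 + 0.47967 * 1279.4
h = 1031.4 kJ/kg


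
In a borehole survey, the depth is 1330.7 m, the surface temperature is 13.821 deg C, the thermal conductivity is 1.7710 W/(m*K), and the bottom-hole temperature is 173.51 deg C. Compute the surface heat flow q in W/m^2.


Step 1: grad = (T_d - T_surf)/d * 1000 = (173.51 - 13.821)/1330.7 * 1000 = 120.0038 deg C/km
Step 2: q = k * grad / 1000 = 1.771 * 120.0038 / 1000 = 0.21253 W/m^2
q = 0.21253 W/m^2


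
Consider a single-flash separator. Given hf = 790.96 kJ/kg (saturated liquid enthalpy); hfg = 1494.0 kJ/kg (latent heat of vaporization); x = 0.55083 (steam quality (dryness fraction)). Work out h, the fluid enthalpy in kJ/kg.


h = hf + x * hfg
h = 790.96 + 0.55083 * 1494.0
h = 1613.9 kJ/kg


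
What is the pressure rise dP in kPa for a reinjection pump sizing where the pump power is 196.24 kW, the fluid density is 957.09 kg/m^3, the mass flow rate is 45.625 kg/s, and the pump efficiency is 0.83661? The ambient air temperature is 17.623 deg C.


dP = P_pump * rho * eta / mdot
dP = 196.24 * 957.09 * 0.83661 / 45.625
dP = 3444.0 kPa


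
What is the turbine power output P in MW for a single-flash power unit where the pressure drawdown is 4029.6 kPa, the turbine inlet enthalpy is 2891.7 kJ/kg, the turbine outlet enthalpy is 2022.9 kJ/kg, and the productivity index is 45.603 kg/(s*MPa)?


Step 1: mdot = PI * dP / 1000 = 45.603 * 4029.6 / 1000 = 183.7618 kg/s
Step 2: P = mdot*(h_in - h_out)/1000 = 183.7618*(2891.7 - 2022.9)/1000 = 159.65 MW
P = 159.65 MW


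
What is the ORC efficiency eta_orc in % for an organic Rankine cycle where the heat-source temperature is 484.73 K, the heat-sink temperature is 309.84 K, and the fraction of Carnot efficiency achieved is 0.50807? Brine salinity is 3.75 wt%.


eta_orc = (1 - Tc/Th) * f * 100
eta_orc = (1 - 309.84/484.73) * 0.50807 * 100
eta_orc = 18.331 %


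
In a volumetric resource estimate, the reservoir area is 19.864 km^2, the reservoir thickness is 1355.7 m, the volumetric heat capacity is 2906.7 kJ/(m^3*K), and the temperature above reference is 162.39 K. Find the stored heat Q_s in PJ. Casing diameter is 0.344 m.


Step 1: Vr = A*1e6*hr = 19.864*1e6*1355.7 = 2.692962e+10 m^3
Step 2: Q_s = Vr*rhoc*dT/1e12 = 2.692962e+10*2906.7*162.39/1e12 = 12711 PJ
Q_s = 12711 PJ


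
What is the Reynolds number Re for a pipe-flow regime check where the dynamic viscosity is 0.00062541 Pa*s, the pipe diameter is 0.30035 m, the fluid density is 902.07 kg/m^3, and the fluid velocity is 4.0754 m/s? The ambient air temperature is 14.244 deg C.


Re = rho * vel * D / mu
Re = 902.07 * 4.0754 * 0.30035 / 0.00062541
Re = 1.7655e+06


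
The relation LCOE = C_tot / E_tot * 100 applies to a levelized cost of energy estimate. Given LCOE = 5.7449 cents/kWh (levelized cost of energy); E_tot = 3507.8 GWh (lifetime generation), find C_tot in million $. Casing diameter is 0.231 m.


C_tot = LCOE / 100 * E_tot
C_tot = 5.7449 / 100 * 3507.8
C_tot = 201.52 million $


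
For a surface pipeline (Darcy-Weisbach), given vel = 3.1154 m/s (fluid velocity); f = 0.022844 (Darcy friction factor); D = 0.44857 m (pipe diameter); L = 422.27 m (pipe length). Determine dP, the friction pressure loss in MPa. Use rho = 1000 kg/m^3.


dP = f * (L/D) * (rho*vel^2/2) / 1000
dP = 0.022844 * (422.27/0.44857) * (1000*3.1154^2/2) / 1000
dP = 104.3590 kPa
Convert: 104.3590 kPa * 0.001 = 0.10436 MPa
dP = 0.10436 MPa


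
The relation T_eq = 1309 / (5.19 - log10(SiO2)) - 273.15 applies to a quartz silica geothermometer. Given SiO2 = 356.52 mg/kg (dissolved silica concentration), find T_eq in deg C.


T_eq = 1309 / (5.19 - log10(SiO2)) - 273.15
T_eq = 1309 / (5.19 - log10(356.52)) - 273.15
T_eq = 223.08 deg C


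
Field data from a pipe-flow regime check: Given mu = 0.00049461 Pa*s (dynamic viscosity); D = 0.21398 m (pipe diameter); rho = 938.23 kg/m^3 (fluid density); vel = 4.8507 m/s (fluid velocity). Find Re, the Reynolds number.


Re = rho * vel * D / mu
Re = 938.23 * 4.8507 * 0.21398 / 0.00049461
Re = 1.9689e+06


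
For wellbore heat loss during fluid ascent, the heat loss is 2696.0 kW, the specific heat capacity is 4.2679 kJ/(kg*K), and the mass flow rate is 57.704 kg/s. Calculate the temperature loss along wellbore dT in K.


dT = Q_loss / (mdot * cp)
dT = 2696.0 / (57.704 * 4.2679)
dT = 10.947 K


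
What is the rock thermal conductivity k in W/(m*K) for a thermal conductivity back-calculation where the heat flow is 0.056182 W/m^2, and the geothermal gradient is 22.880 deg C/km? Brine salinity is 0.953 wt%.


k = q / (grad / 1000)
k = 0.056182 / (22.880 / 1000)
k = 2.4555 W/(m*K)


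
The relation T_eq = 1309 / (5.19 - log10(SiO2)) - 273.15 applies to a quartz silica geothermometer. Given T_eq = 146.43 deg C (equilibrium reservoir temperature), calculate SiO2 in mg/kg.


SiO2 = 10^(5.19 - 1309/(T_eq + 273.15))
SiO2 = 10^(5.19 - 1309/(146.43 + 273.15))
SiO2 = 117.55 mg/kg


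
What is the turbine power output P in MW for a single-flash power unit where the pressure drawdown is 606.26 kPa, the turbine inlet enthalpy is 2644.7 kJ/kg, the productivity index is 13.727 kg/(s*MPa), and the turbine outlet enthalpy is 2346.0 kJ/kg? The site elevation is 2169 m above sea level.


Step 1: mdot = PI * dP / 1000 = 13.727 * 606.26 / 1000 = 8.322131 kg/s
Step 2: P = mdot*(h_in - h_out)/1000 = 8.322131*(2644.7 - 2346.0)/1000 = 2.4858 MW
P = 2.4858 MW


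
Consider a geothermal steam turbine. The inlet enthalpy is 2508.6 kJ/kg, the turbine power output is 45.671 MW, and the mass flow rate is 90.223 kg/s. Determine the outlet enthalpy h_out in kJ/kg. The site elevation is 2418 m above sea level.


h_out = h_in - P * 1000 / mdot
h_out = 2508.6 - 45.671 * 1000 / 90.223
h_out = 2002.4 kJ/kg


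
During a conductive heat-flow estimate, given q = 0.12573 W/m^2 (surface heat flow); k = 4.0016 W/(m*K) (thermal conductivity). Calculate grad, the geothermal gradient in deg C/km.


grad = q * 1000 / k
grad = 0.12573 * 1000 / 4.0016
grad = 31.420 deg C/km


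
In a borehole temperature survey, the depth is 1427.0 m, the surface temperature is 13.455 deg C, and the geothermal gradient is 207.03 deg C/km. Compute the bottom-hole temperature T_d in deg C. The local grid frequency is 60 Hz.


T_d = T_surf + grad * d / 1000
T_d = 13.455 + 207.03 * 1427.0 / 1000
T_d = 308.89 deg C


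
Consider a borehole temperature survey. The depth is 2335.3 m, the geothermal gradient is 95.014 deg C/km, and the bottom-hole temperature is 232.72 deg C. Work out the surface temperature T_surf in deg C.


T_surf = T_d - grad * d / 1000
T_surf = 232.72 - 95.014 * 2335.3 / 1000
T_surf = 10.834 deg C


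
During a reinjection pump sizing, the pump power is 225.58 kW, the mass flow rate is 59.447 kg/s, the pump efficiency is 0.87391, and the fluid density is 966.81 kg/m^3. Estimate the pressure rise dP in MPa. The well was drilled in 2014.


dP = P_pump * rho * eta / mdot
dP = 225.58 * 966.81 * 0.87391 / 59.447
dP = 3206.111 kPa
Convert: 3206.111 kPa * 0.001 = 3.2061 MPa
dP = 3.2061 MPa


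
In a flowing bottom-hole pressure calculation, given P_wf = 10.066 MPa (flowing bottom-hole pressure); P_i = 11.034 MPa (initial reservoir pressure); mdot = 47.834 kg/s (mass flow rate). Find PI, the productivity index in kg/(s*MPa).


PI = mdot / (P_i - P_wf)
PI = 47.834 / (11.034 - 10.066)
PI = 49.415 kg/(s*MPa)


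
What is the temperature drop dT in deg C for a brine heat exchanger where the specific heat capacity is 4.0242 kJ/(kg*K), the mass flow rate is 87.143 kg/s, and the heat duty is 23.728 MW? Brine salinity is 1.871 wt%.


dT = Q * 1000 / (mdot * cp)
dT = 23.728 * 1000 / (87.143 * 4.0242)
dT = 67.66266 K
Convert (temperature difference, 1 K = 1 deg C): 67.66266 K = 67.66266 deg C
dT = 67.663 deg C


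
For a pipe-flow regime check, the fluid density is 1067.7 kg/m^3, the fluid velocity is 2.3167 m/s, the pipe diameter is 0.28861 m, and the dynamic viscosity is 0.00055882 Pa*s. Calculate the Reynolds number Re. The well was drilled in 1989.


Re = rho * vel * D / mu
Re = 1067.7 * 2.3167 * 0.28861 / 0.00055882
Re = 1.2775e+06


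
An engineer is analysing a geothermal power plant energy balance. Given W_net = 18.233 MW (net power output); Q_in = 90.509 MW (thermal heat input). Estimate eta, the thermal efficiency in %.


eta = W_net / Q_in * 100
eta = 18.233 / 90.509 * 100
eta = 20.145 %


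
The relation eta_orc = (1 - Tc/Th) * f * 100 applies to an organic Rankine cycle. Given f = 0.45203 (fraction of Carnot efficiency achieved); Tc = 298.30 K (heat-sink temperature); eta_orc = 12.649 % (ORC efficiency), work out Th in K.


Th = Tc / (1 - (eta_orc/100)/f)
Th = 298.30 / (1 - (12.649/100)/0.45203)
Th = 414.21 K


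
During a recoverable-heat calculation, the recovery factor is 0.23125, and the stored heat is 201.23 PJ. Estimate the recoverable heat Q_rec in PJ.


Q_rec = Q_s * RF
Q_rec = 201.23 * 0.23125
Q_rec = 46.534 PJ


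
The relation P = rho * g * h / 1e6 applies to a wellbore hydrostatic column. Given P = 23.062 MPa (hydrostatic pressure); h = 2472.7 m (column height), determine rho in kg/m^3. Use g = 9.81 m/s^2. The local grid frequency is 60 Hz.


rho = P * 1e6 / (g * h)
rho = 23.062 * 1e6 / (9.81 * 2472.7)
rho = 950.73 kg/m^3


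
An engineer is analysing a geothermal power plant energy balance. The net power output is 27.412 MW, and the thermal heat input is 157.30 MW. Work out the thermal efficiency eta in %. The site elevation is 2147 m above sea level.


eta = W_net / Q_in * 100
eta = 27.412 / 157.30 * 100
eta = 17.427 %


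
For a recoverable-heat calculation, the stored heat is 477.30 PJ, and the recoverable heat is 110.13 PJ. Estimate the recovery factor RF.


RF = Q_rec / Q_s
RF = 110.13 / 477.30
RF = 0.23074


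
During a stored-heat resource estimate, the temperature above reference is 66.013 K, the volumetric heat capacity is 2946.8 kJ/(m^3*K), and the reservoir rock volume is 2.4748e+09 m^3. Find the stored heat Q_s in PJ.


Q_s = Vr * rhoc * dT / 1e12
Q_s = 2.4748e+09 * 2946.8 * 66.013 / 1e12
Q_s = 481.42 PJ


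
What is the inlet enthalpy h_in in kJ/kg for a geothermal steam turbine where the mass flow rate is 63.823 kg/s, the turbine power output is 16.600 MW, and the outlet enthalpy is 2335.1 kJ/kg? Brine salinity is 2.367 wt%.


h_in = h_out + P * 1000 / mdot
h_in = 2335.1 + 16.600 * 1000 / 63.823
h_in = 2595.2 kJ/kg


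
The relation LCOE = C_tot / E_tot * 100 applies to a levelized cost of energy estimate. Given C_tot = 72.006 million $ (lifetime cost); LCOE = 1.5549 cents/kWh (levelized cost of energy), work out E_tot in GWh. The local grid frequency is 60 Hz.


E_tot = C_tot / LCOE * 100
E_tot = 72.006 / 1.5549 * 100
E_tot = 4630.9 GWh


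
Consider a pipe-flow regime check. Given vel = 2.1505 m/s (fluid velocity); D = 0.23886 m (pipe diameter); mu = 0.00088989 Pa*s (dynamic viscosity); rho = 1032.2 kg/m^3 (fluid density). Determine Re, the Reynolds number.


Re = rho * vel * D / mu
Re = 1032.2 * 2.1505 * 0.23886 / 0.00088989
Re = 5.9581e+05


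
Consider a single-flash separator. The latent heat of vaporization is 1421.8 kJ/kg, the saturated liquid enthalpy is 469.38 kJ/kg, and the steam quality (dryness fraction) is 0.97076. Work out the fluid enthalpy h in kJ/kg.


h = hf + x * hfg
h = 469.38 + 0.97076 * 1421.8
h = 1849.6 kJ/kg


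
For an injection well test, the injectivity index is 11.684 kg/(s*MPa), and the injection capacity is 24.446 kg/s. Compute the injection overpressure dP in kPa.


dP = mdot * 1000 / II
dP = 24.446 * 1000 / 11.684
dP = 2092.3 kPa


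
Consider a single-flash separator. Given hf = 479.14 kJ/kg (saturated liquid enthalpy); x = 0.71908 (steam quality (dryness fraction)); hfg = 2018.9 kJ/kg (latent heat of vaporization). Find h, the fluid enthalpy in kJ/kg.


h = hf + x * hfg
h = 479.14 + 0.71908 * 2018.9
h = 1930.9 kJ/kg


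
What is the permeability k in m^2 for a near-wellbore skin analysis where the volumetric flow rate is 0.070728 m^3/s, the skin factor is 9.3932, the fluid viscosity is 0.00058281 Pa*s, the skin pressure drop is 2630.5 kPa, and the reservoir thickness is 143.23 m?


k = S*q*mu / (2*pi*dP_s*1000*hr)
k = 9.3932*0.070728*0.00058281 / (2*pi*2630.5*1000*143.23)
k = 1.6356e-13 m^2


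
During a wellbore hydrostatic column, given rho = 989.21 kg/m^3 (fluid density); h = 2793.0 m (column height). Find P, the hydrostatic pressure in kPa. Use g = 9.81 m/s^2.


P = rho * g * h / 1e6
P = 989.21 * 9.81 * 2793.0 / 1e6
P = 27.10369 MPa
Convert: 27.10369 MPa * 1000.0 = 27104 kPa
P = 27104 kPa


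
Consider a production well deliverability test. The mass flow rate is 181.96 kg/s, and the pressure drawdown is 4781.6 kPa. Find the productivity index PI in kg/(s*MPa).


PI = mdot * 1000 / dP
PI = 181.96 * 1000 / 4781.6
PI = 38.054 kg/(s*MPa)


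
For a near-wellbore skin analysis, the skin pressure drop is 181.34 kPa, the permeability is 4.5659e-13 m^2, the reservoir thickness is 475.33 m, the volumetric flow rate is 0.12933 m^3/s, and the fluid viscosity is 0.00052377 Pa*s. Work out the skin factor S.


S = dP_s * 1000 * 2*pi*k*hr / (q*mu)
S = 181.34 * 1000 * 2*pi*4.5659e-13*475.33 / (0.12933*0.00052377)
S = 3.6505


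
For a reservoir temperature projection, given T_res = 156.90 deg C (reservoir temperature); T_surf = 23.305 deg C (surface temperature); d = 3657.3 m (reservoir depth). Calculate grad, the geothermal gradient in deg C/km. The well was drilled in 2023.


grad = (T_res - T_surf) / d * 1000
grad = (156.90 - 23.305) / 3657.3 * 1000
grad = 36.528 deg C/km


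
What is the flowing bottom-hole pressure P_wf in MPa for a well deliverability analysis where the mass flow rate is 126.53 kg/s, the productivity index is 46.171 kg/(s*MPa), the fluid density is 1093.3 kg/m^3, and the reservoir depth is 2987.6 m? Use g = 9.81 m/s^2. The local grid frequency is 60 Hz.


Step 1: P_i = rho*g*h/1e6 = 1093.3*9.81*2987.6/1e6 = 32.04283 MPa
Step 2: P_wf = P_i - mdot/PI = 32.04283 - 126.53/46.171 = 29.302 MPa
P_wf = 29.302 MPa


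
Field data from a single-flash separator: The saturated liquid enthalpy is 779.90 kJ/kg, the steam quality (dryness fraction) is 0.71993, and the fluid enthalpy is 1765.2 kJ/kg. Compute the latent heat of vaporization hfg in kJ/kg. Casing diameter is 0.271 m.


hfg = (h - hf) / x
hfg = (1765.2 - 779.90) / 0.71993
hfg = 1368.6 kJ/kg


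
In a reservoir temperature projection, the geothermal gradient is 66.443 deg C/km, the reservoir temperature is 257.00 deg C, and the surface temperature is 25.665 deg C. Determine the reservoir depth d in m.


d = (T_res - T_surf) / grad * 1000
d = (257.00 - 25.665) / 66.443 * 1000
d = 3481.7 m


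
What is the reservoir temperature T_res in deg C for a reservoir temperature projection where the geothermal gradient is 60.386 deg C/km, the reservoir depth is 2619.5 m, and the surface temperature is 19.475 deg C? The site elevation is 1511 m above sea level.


T_res = T_surf + grad * d / 1000
T_res = 19.475 + 60.386 * 2619.5 / 1000
T_res = 177.66 deg C


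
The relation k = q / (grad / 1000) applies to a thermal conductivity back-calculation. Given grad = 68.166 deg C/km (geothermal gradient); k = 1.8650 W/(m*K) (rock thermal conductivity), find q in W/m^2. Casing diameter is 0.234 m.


q = k * grad / 1000
q = 1.8650 * 68.166 / 1000
q = 0.12713 W/m^2


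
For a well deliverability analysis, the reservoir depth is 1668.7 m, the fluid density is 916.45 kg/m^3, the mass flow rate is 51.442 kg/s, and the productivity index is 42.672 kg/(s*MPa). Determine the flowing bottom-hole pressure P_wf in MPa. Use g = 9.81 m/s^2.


Step 1: P_i = rho*g*h/1e6 = 916.45*9.81*1668.7/1e6 = 15.00224 MPa
Step 2: P_wf = P_i - mdot/PI = 15.00224 - 51.442/42.672 = 13.797 MPa
P_wf = 13.797 MPa


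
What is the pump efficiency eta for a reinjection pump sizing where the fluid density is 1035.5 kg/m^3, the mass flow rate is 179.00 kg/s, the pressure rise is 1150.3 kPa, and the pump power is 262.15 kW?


eta = mdot * dP / (rho * P_pump)
eta = 179.00 * 1150.3 / (1035.5 * 262.15)
eta = 0.75852


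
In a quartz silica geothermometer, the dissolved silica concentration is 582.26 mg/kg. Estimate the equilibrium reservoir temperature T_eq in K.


T_eq = 1309 / (5.19 - log10(SiO2)) - 273.15
T_eq = 1309 / (5.19 - log10(582.26)) - 273.15
T_eq = 266.6698 deg C
Convert to K: 266.6698 + 273.15 = 539.82 K
T_eq = 539.82 K


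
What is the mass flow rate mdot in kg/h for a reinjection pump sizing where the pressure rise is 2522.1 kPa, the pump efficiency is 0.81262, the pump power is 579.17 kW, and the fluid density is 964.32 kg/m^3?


mdot = P_pump * rho * eta / dP
mdot = 579.17 * 964.32 * 0.81262 / 2522.1
mdot = 179.9502 kg/s
Convert: 179.9502 kg/s * 3600.0 = 6.4782e+05 kg/h
mdot = 6.4782e+05 kg/h


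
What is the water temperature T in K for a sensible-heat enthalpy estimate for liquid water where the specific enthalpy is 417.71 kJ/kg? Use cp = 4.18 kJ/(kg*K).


T = h / cp
T = 417.71 / 4.18
T = 99.93062 deg C
Convert to K: 99.93062 + 273.15 = 373.08 K
T = 373.08 K


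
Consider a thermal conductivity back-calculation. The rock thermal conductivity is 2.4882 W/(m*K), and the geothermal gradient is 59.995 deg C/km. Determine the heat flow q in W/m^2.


q = k * grad / 1000
q = 2.4882 * 59.995 / 1000
q = 0.14928 W/m^2


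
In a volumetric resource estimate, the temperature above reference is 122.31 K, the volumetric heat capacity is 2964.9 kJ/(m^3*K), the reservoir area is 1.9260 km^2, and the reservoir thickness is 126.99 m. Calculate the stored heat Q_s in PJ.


Step 1: Vr = A*1e6*hr = 1.926*1e6*126.99 = 2.445827e+08 m^3
Step 2: Q_s = Vr*rhoc*dT/1e12 = 2.445827e+08*2964.9*122.31/1e12 = 88.695 PJ
Q_s = 88.695 PJ


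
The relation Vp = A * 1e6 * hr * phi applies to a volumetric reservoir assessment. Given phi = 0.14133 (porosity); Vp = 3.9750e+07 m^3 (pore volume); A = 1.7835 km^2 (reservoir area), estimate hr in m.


hr = Vp / (A * 1e6 * phi)
hr = 3.9750e+07 / (1.7835 * 1e6 * 0.14133)
hr = 157.70 m


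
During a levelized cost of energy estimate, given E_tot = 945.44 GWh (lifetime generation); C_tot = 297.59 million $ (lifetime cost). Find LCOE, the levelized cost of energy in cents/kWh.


LCOE = C_tot / E_tot * 100
LCOE = 297.59 / 945.44 * 100
LCOE = 31.476 cents/kWh


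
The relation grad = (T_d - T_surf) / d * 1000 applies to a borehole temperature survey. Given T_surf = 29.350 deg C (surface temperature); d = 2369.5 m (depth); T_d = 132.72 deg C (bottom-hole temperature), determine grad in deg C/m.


grad = (T_d - T_surf) / d * 1000
grad = (132.72 - 29.350) / 2369.5 * 1000
grad = 43.62524 deg C/km
Convert: 43.62524 deg C/km * 0.001 = 0.043625 deg C/m
grad = 0.043625 deg C/m


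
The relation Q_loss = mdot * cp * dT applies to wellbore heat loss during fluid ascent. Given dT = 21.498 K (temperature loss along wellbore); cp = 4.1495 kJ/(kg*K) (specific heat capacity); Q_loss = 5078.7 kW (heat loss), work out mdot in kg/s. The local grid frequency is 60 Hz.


mdot = Q_loss / (cp * dT)
mdot = 5078.7 / (4.1495 * 21.498)
mdot = 56.932 kg/s


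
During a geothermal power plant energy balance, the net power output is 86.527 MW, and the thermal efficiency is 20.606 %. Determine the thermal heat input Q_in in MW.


Q_in = W_net / (eta / 100)
Q_in = 86.527 / (20.606 / 100)
Q_in = 419.91 MW


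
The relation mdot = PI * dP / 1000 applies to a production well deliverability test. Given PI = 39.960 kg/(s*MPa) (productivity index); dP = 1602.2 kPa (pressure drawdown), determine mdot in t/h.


mdot = PI * dP / 1000
mdot = 39.960 * 1602.2 / 1000
mdot = 64.02391 kg/s
Convert: 64.02391 kg/s * 3.6 = 230.49 t/h
mdot = 230.49 t/h


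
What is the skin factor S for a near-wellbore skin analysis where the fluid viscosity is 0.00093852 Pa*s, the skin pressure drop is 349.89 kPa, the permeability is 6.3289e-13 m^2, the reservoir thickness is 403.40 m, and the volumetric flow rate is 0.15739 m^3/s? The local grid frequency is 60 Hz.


S = dP_s * 1000 * 2*pi*k*hr / (q*mu)
S = 349.89 * 1000 * 2*pi*6.3289e-13*403.40 / (0.15739*0.00093852)
S = 3.7997


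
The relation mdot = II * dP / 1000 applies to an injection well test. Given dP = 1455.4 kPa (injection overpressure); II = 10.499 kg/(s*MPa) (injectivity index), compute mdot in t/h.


mdot = II * dP / 1000
mdot = 10.499 * 1455.4 / 1000
mdot = 15.28024 kg/s
Convert: 15.28024 kg/s * 3.6 = 55.009 t/h
mdot = 55.009 t/h
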